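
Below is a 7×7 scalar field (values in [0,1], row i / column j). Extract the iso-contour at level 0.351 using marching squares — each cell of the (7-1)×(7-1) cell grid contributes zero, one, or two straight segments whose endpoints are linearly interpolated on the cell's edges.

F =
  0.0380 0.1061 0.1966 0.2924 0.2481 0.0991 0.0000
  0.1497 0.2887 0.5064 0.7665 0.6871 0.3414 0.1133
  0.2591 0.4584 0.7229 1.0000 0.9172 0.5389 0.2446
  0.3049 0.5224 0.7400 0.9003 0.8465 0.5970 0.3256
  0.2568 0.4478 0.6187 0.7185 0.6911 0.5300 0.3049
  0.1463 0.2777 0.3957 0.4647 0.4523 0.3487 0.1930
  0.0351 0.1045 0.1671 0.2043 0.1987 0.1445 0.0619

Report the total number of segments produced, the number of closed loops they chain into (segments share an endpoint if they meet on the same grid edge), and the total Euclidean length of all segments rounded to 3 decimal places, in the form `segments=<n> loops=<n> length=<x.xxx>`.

segments=20 loops=1 length=17.116

cell (0,1): code 0100 → (0.498,2.000)–(1.000,1.286)
cell (0,2): code 1100 → (0.124,3.000)–(0.498,2.000)
cell (0,3): code 1100 → (0.234,4.000)–(0.124,3.000)
cell (0,4): code 1000 → (1.000,4.972)–(0.234,4.000)
cell (1,0): code 0100 → (1.367,1.000)–(2.000,0.461)
cell (1,1): code 1110 → (1.000,1.286)–(1.367,1.000)
cell (1,4): code 1101 → (1.049,5.000)–(1.000,4.972)
cell (1,5): code 1000 → (2.000,5.638)–(1.049,5.000)
cell (2,0): code 0110 → (2.000,0.461)–(3.000,0.212)
cell (2,5): code 1001 → (3.000,5.906)–(2.000,5.638)
cell (3,0): code 0110 → (3.000,0.212)–(4.000,0.493)
cell (3,5): code 1001 → (4.000,5.795)–(3.000,5.906)
cell (4,0): code 0010 → (4.000,0.493)–(4.569,1.000)
cell (4,1): code 0111 → (4.569,1.000)–(5.000,1.621)
cell (4,4): code 1011 → (5.000,4.978)–(4.987,5.000)
cell (4,5): code 0001 → (4.987,5.000)–(4.000,5.795)
cell (5,1): code 0010 → (5.000,1.621)–(5.196,2.000)
cell (5,2): code 0011 → (5.196,2.000)–(5.437,3.000)
cell (5,3): code 0011 → (5.437,3.000)–(5.399,4.000)
cell (5,4): code 0001 → (5.399,4.000)–(5.000,4.978)
total: 20 segments, chained into 1 closed loop(s), length Σ = 17.116492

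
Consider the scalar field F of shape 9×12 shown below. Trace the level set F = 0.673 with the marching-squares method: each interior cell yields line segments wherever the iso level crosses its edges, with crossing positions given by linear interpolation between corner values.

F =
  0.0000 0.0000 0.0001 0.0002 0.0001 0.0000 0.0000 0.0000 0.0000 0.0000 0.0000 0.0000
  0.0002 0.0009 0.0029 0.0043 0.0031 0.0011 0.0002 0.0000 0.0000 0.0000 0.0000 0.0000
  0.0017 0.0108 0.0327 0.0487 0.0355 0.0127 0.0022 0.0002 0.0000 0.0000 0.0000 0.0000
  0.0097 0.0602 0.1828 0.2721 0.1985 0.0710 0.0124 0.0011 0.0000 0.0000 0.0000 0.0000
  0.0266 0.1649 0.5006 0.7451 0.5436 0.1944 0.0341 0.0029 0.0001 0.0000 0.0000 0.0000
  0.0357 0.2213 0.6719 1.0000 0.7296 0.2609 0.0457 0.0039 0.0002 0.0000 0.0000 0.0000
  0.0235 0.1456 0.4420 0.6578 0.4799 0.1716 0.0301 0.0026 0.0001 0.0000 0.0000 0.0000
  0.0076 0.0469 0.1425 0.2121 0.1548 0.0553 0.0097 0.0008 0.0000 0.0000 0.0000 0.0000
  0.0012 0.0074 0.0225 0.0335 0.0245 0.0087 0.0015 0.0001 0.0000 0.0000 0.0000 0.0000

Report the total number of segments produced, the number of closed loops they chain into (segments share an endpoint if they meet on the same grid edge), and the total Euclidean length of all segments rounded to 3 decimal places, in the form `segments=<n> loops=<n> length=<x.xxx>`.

cell (3,2): code 0100 → (3.848,3.000)–(4.000,2.705)
cell (3,3): code 1000 → (4.000,3.358)–(3.848,3.000)
cell (4,2): code 0110 → (4.000,2.705)–(5.000,2.003)
cell (4,3): code 1101 → (4.696,4.000)–(4.000,3.358)
cell (4,4): code 1000 → (5.000,4.121)–(4.696,4.000)
cell (5,2): code 0010 → (5.000,2.003)–(5.956,3.000)
cell (5,3): code 0011 → (5.956,3.000)–(5.227,4.000)
cell (5,4): code 0001 → (5.227,4.000)–(5.000,4.121)
total: 8 segments, chained into 1 closed loop(s), length Σ = 6.091754

segments=8 loops=1 length=6.092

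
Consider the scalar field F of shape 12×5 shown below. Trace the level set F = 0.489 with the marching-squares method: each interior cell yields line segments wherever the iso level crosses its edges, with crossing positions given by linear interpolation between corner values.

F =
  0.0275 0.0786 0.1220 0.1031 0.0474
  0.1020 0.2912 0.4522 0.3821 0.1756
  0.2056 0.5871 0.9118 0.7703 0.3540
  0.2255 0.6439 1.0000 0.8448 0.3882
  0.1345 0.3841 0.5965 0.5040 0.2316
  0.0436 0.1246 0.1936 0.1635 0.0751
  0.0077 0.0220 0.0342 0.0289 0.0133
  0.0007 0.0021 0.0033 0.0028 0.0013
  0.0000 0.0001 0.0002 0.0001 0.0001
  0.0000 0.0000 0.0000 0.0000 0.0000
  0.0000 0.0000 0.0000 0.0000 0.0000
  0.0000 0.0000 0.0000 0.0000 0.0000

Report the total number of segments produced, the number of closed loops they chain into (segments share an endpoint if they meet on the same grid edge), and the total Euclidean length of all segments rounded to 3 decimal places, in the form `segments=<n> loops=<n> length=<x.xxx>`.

cell (1,0): code 0100 → (1.668,1.000)–(2.000,0.743)
cell (1,1): code 1100 → (1.080,2.000)–(1.668,1.000)
cell (1,2): code 1100 → (1.275,3.000)–(1.080,2.000)
cell (1,3): code 1000 → (2.000,3.676)–(1.275,3.000)
cell (2,0): code 0110 → (2.000,0.743)–(3.000,0.630)
cell (2,3): code 1001 → (3.000,3.779)–(2.000,3.676)
cell (3,0): code 0010 → (3.000,0.630)–(3.596,1.000)
cell (3,1): code 0111 → (3.596,1.000)–(4.000,1.494)
cell (3,3): code 1001 → (4.000,3.055)–(3.000,3.779)
cell (4,1): code 0010 → (4.000,1.494)–(4.267,2.000)
cell (4,2): code 0011 → (4.267,2.000)–(4.044,3.000)
cell (4,3): code 0001 → (4.044,3.000)–(4.000,3.055)
total: 12 segments, chained into 1 closed loop(s), length Σ = 9.842830

segments=12 loops=1 length=9.843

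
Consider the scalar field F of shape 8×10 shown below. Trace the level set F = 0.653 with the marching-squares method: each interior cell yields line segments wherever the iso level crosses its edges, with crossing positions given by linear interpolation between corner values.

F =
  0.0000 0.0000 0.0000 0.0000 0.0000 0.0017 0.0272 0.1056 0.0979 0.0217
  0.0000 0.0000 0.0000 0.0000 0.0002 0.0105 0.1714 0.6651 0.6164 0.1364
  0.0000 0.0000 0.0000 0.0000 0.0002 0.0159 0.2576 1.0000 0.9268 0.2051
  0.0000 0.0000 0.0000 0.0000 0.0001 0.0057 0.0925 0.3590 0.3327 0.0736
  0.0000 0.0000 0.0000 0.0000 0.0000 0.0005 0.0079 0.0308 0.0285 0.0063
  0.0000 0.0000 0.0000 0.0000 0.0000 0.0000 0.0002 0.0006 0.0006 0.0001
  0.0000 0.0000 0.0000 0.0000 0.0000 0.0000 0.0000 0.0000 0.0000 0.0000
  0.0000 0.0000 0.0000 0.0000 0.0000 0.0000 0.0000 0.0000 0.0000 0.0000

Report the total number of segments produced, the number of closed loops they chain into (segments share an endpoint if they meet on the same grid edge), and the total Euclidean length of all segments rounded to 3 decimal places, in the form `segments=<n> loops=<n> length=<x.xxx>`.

cell (0,6): code 0100 → (0.978,7.000)–(1.000,6.975)
cell (0,7): code 1000 → (1.000,7.248)–(0.978,7.000)
cell (1,6): code 0110 → (1.000,6.975)–(2.000,6.533)
cell (1,7): code 1101 → (1.118,8.000)–(1.000,7.248)
cell (1,8): code 1000 → (2.000,8.379)–(1.118,8.000)
cell (2,6): code 0010 → (2.000,6.533)–(2.541,7.000)
cell (2,7): code 0011 → (2.541,7.000)–(2.461,8.000)
cell (2,8): code 0001 → (2.461,8.000)–(2.000,8.379)
total: 8 segments, chained into 1 closed loop(s), length Σ = 5.412090

segments=8 loops=1 length=5.412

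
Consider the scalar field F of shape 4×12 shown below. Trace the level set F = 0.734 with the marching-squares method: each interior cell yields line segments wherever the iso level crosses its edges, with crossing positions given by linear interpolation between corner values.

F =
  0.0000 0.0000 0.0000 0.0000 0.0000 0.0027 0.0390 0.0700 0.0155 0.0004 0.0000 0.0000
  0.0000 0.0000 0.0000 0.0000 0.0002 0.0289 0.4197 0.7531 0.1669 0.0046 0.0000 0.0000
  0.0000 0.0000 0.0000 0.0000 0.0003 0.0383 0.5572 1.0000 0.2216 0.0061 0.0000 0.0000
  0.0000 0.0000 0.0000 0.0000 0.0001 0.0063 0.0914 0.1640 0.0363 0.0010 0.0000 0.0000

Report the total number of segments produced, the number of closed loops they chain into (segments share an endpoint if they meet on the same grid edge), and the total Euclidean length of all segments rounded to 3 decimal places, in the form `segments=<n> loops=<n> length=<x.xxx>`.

cell (0,6): code 0100 → (0.972,7.000)–(1.000,6.943)
cell (0,7): code 1000 → (1.000,7.033)–(0.972,7.000)
cell (1,6): code 0110 → (1.000,6.943)–(2.000,6.399)
cell (1,7): code 1001 → (2.000,7.342)–(1.000,7.033)
cell (2,6): code 0010 → (2.000,6.399)–(2.318,7.000)
cell (2,7): code 0001 → (2.318,7.000)–(2.000,7.342)
total: 6 segments, chained into 1 closed loop(s), length Σ = 3.438207

segments=6 loops=1 length=3.438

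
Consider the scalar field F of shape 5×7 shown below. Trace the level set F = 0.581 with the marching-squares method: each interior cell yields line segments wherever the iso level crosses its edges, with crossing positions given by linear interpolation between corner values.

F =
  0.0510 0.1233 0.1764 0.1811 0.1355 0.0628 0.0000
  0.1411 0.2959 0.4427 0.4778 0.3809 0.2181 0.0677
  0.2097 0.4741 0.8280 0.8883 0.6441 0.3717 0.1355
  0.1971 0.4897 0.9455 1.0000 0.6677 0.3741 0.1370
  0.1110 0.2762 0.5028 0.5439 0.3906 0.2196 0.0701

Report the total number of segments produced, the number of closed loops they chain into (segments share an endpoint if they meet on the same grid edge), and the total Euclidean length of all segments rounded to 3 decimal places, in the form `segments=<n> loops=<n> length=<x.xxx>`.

segments=10 loops=1 length=9.168

cell (1,1): code 0100 → (1.359,2.000)–(2.000,1.302)
cell (1,2): code 1100 → (1.251,3.000)–(1.359,2.000)
cell (1,3): code 1100 → (1.760,4.000)–(1.251,3.000)
cell (1,4): code 1000 → (2.000,4.232)–(1.760,4.000)
cell (2,1): code 0110 → (2.000,1.302)–(3.000,1.200)
cell (2,4): code 1001 → (3.000,4.295)–(2.000,4.232)
cell (3,1): code 0010 → (3.000,1.200)–(3.823,2.000)
cell (3,2): code 0011 → (3.823,2.000)–(3.919,3.000)
cell (3,3): code 0011 → (3.919,3.000)–(3.313,4.000)
cell (3,4): code 0001 → (3.313,4.000)–(3.000,4.295)
total: 10 segments, chained into 1 closed loop(s), length Σ = 9.167738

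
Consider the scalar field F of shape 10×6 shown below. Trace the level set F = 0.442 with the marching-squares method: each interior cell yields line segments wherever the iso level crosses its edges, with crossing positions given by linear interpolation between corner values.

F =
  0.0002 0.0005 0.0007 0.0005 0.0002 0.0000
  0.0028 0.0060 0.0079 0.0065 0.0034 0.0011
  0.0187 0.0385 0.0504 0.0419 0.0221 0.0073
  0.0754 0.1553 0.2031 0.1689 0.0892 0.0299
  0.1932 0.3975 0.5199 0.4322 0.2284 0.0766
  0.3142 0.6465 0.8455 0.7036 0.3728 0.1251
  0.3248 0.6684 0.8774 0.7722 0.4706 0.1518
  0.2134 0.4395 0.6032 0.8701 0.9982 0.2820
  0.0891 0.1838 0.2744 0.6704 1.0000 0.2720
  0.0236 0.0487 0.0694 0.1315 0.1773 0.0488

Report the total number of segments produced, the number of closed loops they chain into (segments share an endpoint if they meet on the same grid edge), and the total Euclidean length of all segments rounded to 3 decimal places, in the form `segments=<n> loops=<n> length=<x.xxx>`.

cell (3,1): code 0100 → (3.754,2.000)–(4.000,1.364)
cell (3,2): code 1000 → (4.000,2.888)–(3.754,2.000)
cell (4,0): code 0100 → (4.179,1.000)–(5.000,0.385)
cell (4,1): code 1110 → (4.000,1.364)–(4.179,1.000)
cell (4,2): code 1101 → (4.036,3.000)–(4.000,2.888)
cell (4,3): code 1000 → (5.000,3.791)–(4.036,3.000)
cell (5,0): code 0110 → (5.000,0.385)–(6.000,0.341)
cell (5,3): code 1101 → (5.708,4.000)–(5.000,3.791)
cell (5,4): code 1000 → (6.000,4.090)–(5.708,4.000)
cell (6,0): code 0010 → (6.000,0.341)–(6.989,1.000)
cell (6,1): code 0111 → (6.989,1.000)–(7.000,1.015)
cell (6,4): code 1001 → (7.000,4.777)–(6.000,4.090)
cell (7,1): code 0010 → (7.000,1.015)–(7.490,2.000)
cell (7,2): code 0111 → (7.490,2.000)–(8.000,2.423)
cell (7,4): code 1001 → (8.000,4.766)–(7.000,4.777)
cell (8,2): code 0010 → (8.000,2.423)–(8.424,3.000)
cell (8,3): code 0011 → (8.424,3.000)–(8.678,4.000)
cell (8,4): code 0001 → (8.678,4.000)–(8.000,4.766)
total: 18 segments, chained into 1 closed loop(s), length Σ = 14.398344

segments=18 loops=1 length=14.398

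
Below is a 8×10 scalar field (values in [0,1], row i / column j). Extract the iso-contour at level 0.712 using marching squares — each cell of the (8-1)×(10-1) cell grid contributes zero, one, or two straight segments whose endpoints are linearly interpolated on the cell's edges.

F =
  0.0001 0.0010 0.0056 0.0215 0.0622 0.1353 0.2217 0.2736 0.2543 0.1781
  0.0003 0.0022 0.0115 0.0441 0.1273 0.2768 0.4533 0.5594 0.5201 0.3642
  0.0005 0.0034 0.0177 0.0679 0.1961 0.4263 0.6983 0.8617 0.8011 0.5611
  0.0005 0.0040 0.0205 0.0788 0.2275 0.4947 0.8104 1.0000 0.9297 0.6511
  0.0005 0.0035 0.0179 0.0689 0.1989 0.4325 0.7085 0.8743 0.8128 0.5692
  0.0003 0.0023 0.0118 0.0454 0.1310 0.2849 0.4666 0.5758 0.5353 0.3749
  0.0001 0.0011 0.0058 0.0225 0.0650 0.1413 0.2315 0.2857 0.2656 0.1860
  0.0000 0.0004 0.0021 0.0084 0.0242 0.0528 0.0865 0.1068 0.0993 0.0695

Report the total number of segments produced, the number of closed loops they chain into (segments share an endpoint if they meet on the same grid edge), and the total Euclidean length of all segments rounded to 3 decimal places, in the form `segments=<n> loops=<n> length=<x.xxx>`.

cell (1,6): code 0100 → (1.505,7.000)–(2.000,6.084)
cell (1,7): code 1100 → (1.683,8.000)–(1.505,7.000)
cell (1,8): code 1000 → (2.000,8.371)–(1.683,8.000)
cell (2,5): code 0100 → (2.122,6.000)–(3.000,5.688)
cell (2,6): code 1110 → (2.000,6.084)–(2.122,6.000)
cell (2,8): code 1001 → (3.000,8.781)–(2.000,8.371)
cell (3,5): code 0010 → (3.000,5.688)–(3.966,6.000)
cell (3,6): code 0111 → (3.966,6.000)–(4.000,6.021)
cell (3,8): code 1001 → (4.000,8.414)–(3.000,8.781)
cell (4,6): code 0010 → (4.000,6.021)–(4.544,7.000)
cell (4,7): code 0011 → (4.544,7.000)–(4.363,8.000)
cell (4,8): code 0001 → (4.363,8.000)–(4.000,8.414)
total: 12 segments, chained into 1 closed loop(s), length Σ = 9.512908

segments=12 loops=1 length=9.513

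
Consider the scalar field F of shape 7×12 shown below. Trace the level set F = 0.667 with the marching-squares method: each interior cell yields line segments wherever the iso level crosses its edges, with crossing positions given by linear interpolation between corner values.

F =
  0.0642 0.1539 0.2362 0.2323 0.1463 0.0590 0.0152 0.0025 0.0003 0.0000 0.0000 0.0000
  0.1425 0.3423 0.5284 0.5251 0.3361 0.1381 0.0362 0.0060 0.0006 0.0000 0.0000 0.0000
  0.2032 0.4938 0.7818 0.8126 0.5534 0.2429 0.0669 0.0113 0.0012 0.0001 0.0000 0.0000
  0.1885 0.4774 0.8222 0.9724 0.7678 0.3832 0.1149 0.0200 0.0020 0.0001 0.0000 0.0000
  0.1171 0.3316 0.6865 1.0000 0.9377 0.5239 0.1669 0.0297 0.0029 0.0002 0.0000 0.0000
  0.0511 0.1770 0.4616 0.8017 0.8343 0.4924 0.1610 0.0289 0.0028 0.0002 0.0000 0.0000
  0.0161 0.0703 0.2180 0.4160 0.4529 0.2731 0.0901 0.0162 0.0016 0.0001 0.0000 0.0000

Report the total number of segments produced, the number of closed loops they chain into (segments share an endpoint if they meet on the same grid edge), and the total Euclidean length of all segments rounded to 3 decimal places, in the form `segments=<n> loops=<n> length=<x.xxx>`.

segments=14 loops=1 length=11.138

cell (1,1): code 0100 → (1.547,2.000)–(2.000,1.601)
cell (1,2): code 1100 → (1.494,3.000)–(1.547,2.000)
cell (1,3): code 1000 → (2.000,3.562)–(1.494,3.000)
cell (2,1): code 0110 → (2.000,1.601)–(3.000,1.550)
cell (2,3): code 1101 → (2.530,4.000)–(2.000,3.562)
cell (2,4): code 1000 → (3.000,4.262)–(2.530,4.000)
cell (3,1): code 0110 → (3.000,1.550)–(4.000,1.945)
cell (3,4): code 1001 → (4.000,4.654)–(3.000,4.262)
cell (4,1): code 0010 → (4.000,1.945)–(4.087,2.000)
cell (4,2): code 0111 → (4.087,2.000)–(5.000,2.604)
cell (4,4): code 1001 → (5.000,4.489)–(4.000,4.654)
cell (5,2): code 0010 → (5.000,2.604)–(5.349,3.000)
cell (5,3): code 0011 → (5.349,3.000)–(5.439,4.000)
cell (5,4): code 0001 → (5.439,4.000)–(5.000,4.489)
total: 14 segments, chained into 1 closed loop(s), length Σ = 11.138012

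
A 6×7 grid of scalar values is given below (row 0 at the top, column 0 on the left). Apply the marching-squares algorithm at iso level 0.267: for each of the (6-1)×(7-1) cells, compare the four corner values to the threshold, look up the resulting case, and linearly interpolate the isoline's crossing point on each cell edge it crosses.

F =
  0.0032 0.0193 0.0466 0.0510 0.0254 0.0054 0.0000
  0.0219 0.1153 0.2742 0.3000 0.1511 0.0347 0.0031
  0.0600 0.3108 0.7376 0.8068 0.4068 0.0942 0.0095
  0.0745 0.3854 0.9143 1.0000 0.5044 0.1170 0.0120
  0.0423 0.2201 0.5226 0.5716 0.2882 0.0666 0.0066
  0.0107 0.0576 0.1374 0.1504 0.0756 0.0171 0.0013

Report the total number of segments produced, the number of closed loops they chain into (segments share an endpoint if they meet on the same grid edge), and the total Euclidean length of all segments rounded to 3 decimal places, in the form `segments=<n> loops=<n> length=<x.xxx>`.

segments=16 loops=1 length=12.128

cell (0,1): code 0100 → (0.968,2.000)–(1.000,1.955)
cell (0,2): code 1100 → (0.867,3.000)–(0.968,2.000)
cell (0,3): code 1000 → (1.000,3.222)–(0.867,3.000)
cell (1,0): code 0100 → (1.776,1.000)–(2.000,0.825)
cell (1,1): code 1110 → (1.000,1.955)–(1.776,1.000)
cell (1,3): code 1101 → (1.453,4.000)–(1.000,3.222)
cell (1,4): code 1000 → (2.000,4.447)–(1.453,4.000)
cell (2,0): code 0110 → (2.000,0.825)–(3.000,0.619)
cell (2,4): code 1001 → (3.000,4.613)–(2.000,4.447)
cell (3,0): code 0010 → (3.000,0.619)–(3.716,1.000)
cell (3,1): code 0111 → (3.716,1.000)–(4.000,1.155)
cell (3,4): code 1001 → (4.000,4.096)–(3.000,4.613)
cell (4,1): code 0010 → (4.000,1.155)–(4.664,2.000)
cell (4,2): code 0011 → (4.664,2.000)–(4.723,3.000)
cell (4,3): code 0011 → (4.723,3.000)–(4.100,4.000)
cell (4,4): code 0001 → (4.100,4.000)–(4.000,4.096)
total: 16 segments, chained into 1 closed loop(s), length Σ = 12.127725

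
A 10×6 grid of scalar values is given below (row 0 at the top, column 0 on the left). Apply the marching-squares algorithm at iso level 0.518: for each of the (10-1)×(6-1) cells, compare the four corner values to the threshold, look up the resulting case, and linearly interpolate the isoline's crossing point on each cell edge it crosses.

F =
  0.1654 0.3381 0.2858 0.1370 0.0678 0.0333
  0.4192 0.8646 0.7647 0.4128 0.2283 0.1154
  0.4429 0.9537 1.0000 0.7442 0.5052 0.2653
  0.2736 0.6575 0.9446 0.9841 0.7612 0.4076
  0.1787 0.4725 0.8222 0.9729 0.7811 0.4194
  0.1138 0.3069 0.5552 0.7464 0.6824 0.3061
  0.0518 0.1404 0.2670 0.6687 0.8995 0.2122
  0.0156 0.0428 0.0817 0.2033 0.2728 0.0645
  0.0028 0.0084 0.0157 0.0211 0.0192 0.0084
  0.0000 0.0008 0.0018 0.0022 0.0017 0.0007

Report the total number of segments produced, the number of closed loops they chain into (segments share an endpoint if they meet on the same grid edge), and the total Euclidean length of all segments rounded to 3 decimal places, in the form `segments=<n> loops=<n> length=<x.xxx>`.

segments=20 loops=1 length=16.890

cell (0,0): code 0100 → (0.342,1.000)–(1.000,0.222)
cell (0,1): code 1100 → (0.485,2.000)–(0.342,1.000)
cell (0,2): code 1000 → (1.000,2.701)–(0.485,2.000)
cell (1,0): code 0110 → (1.000,0.222)–(2.000,0.147)
cell (1,2): code 1101 → (1.317,3.000)–(1.000,2.701)
cell (1,3): code 1000 → (2.000,3.946)–(1.317,3.000)
cell (2,0): code 0110 → (2.000,0.147)–(3.000,0.637)
cell (2,3): code 1101 → (2.050,4.000)–(2.000,3.946)
cell (2,4): code 1000 → (3.000,4.688)–(2.050,4.000)
cell (3,0): code 0010 → (3.000,0.637)–(3.754,1.000)
cell (3,1): code 0111 → (3.754,1.000)–(4.000,1.130)
cell (3,4): code 1001 → (4.000,4.727)–(3.000,4.688)
cell (4,1): code 0110 → (4.000,1.130)–(5.000,1.850)
cell (4,4): code 1001 → (5.000,4.437)–(4.000,4.727)
cell (5,1): code 0010 → (5.000,1.850)–(5.129,2.000)
cell (5,2): code 0111 → (5.129,2.000)–(6.000,2.625)
cell (5,4): code 1001 → (6.000,4.555)–(5.000,4.437)
cell (6,2): code 0010 → (6.000,2.625)–(6.324,3.000)
cell (6,3): code 0011 → (6.324,3.000)–(6.609,4.000)
cell (6,4): code 0001 → (6.609,4.000)–(6.000,4.555)
total: 20 segments, chained into 1 closed loop(s), length Σ = 16.890184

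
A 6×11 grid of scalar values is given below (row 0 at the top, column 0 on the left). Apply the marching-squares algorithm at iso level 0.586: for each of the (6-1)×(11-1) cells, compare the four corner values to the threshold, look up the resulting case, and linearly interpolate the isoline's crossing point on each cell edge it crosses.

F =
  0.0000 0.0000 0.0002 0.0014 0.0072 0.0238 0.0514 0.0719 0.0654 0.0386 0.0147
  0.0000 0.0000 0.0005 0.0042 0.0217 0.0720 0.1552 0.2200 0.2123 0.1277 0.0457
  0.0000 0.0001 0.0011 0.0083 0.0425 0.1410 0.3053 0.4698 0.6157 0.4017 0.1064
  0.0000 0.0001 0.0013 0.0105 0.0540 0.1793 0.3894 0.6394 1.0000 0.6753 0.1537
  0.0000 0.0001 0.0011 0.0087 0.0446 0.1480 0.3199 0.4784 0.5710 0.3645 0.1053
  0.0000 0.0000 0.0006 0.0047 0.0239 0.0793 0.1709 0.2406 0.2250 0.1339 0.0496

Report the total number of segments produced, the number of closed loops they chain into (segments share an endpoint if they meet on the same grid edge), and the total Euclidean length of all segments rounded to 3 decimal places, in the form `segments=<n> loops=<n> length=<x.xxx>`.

cell (1,7): code 0100 → (1.926,8.000)–(2.000,7.796)
cell (1,8): code 1000 → (2.000,8.139)–(1.926,8.000)
cell (2,6): code 0100 → (2.685,7.000)–(3.000,6.786)
cell (2,7): code 1110 → (2.000,7.796)–(2.685,7.000)
cell (2,8): code 1101 → (2.674,9.000)–(2.000,8.139)
cell (2,9): code 1000 → (3.000,9.171)–(2.674,9.000)
cell (3,6): code 0010 → (3.000,6.786)–(3.332,7.000)
cell (3,7): code 0011 → (3.332,7.000)–(3.965,8.000)
cell (3,8): code 0011 → (3.965,8.000)–(3.287,9.000)
cell (3,9): code 0001 → (3.287,9.000)–(3.000,9.171)
total: 10 segments, chained into 1 closed loop(s), length Σ = 6.387241

segments=10 loops=1 length=6.387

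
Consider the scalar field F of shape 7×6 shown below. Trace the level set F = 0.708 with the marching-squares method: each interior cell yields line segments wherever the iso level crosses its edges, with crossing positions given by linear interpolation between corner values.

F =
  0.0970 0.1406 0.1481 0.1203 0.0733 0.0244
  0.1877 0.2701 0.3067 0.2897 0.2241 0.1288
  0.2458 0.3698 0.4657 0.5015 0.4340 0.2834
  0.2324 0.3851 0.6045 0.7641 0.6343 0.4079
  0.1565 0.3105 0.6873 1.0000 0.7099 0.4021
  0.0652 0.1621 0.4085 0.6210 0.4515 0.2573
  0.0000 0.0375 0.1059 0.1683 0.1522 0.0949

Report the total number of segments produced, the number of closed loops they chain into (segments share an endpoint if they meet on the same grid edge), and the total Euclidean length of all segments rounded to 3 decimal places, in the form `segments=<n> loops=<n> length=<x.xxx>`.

segments=8 loops=1 length=5.683

cell (2,2): code 0100 → (2.786,3.000)–(3.000,2.648)
cell (2,3): code 1000 → (3.000,3.432)–(2.786,3.000)
cell (3,2): code 0110 → (3.000,2.648)–(4.000,2.066)
cell (3,3): code 1101 → (3.975,4.000)–(3.000,3.432)
cell (3,4): code 1000 → (4.000,4.006)–(3.975,4.000)
cell (4,2): code 0010 → (4.000,2.066)–(4.770,3.000)
cell (4,3): code 0011 → (4.770,3.000)–(4.007,4.000)
cell (4,4): code 0001 → (4.007,4.000)–(4.000,4.006)
total: 8 segments, chained into 1 closed loop(s), length Σ = 5.682792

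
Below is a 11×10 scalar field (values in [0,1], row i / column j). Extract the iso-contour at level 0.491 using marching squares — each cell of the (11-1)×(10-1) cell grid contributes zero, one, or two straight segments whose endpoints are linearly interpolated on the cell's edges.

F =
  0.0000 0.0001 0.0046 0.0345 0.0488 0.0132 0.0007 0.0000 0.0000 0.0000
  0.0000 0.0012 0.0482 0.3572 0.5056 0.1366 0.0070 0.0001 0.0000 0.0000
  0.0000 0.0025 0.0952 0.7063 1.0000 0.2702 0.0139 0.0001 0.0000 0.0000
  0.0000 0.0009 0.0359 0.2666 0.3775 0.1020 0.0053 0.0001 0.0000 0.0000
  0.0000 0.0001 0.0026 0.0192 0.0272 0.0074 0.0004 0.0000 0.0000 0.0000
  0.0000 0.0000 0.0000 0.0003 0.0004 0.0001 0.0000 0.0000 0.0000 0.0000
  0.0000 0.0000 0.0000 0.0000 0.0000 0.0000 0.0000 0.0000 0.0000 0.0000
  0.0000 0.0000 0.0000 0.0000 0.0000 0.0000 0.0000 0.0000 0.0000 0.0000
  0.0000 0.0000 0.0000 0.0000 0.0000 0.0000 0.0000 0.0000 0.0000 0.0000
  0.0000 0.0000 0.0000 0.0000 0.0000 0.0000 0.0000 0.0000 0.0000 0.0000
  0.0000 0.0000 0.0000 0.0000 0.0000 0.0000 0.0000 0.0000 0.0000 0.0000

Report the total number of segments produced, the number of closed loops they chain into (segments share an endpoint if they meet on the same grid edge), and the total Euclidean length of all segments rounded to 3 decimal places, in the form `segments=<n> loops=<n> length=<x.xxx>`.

cell (0,3): code 0100 → (0.968,4.000)–(1.000,3.902)
cell (0,4): code 1000 → (1.000,4.040)–(0.968,4.000)
cell (1,2): code 0100 → (1.383,3.000)–(2.000,2.648)
cell (1,3): code 1110 → (1.000,3.902)–(1.383,3.000)
cell (1,4): code 1001 → (2.000,4.697)–(1.000,4.040)
cell (2,2): code 0010 → (2.000,2.648)–(2.490,3.000)
cell (2,3): code 0011 → (2.490,3.000)–(2.818,4.000)
cell (2,4): code 0001 → (2.818,4.000)–(2.000,4.697)
total: 8 segments, chained into 1 closed loop(s), length Σ = 5.771649

segments=8 loops=1 length=5.772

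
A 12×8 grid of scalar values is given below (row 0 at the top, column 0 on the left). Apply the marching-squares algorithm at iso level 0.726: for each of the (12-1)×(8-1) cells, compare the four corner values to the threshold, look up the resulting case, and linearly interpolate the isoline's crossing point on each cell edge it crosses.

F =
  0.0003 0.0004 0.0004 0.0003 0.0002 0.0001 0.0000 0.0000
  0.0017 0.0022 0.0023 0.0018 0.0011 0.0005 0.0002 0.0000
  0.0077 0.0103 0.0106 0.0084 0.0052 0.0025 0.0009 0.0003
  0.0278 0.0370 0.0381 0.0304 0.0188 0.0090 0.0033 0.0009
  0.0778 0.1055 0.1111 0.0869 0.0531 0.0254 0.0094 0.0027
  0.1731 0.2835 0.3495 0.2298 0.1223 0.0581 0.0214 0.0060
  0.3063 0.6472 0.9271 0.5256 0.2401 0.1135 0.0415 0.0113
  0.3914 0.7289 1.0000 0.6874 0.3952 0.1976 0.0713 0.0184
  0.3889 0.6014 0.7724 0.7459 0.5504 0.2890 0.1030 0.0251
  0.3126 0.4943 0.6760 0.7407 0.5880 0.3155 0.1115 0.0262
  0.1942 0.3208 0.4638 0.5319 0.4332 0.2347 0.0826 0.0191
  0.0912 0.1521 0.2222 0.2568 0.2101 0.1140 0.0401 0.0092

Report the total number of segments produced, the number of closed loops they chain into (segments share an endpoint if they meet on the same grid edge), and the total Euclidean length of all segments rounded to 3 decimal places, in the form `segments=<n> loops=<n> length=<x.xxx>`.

cell (5,1): code 0100 → (5.652,2.000)–(6.000,1.282)
cell (5,2): code 1000 → (6.000,2.501)–(5.652,2.000)
cell (6,0): code 0100 → (6.965,1.000)–(7.000,0.991)
cell (6,1): code 1110 → (6.000,1.282)–(6.965,1.000)
cell (6,2): code 1001 → (7.000,2.877)–(6.000,2.501)
cell (7,0): code 0010 → (7.000,0.991)–(7.023,1.000)
cell (7,1): code 0111 → (7.023,1.000)–(8.000,1.729)
cell (7,2): code 1101 → (7.660,3.000)–(7.000,2.877)
cell (7,3): code 1000 → (8.000,3.102)–(7.660,3.000)
cell (8,1): code 0010 → (8.000,1.729)–(8.481,2.000)
cell (8,2): code 0111 → (8.481,2.000)–(9.000,2.773)
cell (8,3): code 1001 → (9.000,3.096)–(8.000,3.102)
cell (9,2): code 0010 → (9.000,2.773)–(9.070,3.000)
cell (9,3): code 0001 → (9.070,3.000)–(9.000,3.096)
total: 14 segments, chained into 1 closed loop(s), length Σ = 8.627954

segments=14 loops=1 length=8.628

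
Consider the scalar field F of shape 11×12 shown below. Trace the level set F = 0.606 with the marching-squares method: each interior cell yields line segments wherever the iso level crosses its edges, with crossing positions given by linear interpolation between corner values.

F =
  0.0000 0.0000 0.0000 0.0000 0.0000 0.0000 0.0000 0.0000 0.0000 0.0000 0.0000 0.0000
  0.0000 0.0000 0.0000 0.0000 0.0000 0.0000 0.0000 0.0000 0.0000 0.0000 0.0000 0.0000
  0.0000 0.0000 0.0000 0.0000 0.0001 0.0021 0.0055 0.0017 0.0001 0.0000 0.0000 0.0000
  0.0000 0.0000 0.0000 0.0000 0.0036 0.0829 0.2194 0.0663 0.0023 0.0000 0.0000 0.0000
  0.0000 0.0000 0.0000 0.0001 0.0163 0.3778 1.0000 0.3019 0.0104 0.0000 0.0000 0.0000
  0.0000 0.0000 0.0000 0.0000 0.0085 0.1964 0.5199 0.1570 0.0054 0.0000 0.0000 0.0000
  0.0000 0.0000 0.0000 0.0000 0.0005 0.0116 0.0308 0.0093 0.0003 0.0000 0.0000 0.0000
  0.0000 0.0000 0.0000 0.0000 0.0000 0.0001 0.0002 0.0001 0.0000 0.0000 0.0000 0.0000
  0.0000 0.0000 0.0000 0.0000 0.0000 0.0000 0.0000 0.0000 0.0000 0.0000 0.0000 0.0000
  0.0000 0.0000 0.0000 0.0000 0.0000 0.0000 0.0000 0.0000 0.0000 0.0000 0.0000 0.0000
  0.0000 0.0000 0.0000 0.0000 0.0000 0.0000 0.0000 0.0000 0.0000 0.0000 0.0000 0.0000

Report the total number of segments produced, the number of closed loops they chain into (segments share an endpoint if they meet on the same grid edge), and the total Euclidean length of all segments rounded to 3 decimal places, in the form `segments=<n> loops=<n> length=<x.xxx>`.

segments=4 loops=1 length=3.600

cell (3,5): code 0100 → (3.495,6.000)–(4.000,5.367)
cell (3,6): code 1000 → (4.000,6.564)–(3.495,6.000)
cell (4,5): code 0010 → (4.000,5.367)–(4.821,6.000)
cell (4,6): code 0001 → (4.821,6.000)–(4.000,6.564)
total: 4 segments, chained into 1 closed loop(s), length Σ = 3.599521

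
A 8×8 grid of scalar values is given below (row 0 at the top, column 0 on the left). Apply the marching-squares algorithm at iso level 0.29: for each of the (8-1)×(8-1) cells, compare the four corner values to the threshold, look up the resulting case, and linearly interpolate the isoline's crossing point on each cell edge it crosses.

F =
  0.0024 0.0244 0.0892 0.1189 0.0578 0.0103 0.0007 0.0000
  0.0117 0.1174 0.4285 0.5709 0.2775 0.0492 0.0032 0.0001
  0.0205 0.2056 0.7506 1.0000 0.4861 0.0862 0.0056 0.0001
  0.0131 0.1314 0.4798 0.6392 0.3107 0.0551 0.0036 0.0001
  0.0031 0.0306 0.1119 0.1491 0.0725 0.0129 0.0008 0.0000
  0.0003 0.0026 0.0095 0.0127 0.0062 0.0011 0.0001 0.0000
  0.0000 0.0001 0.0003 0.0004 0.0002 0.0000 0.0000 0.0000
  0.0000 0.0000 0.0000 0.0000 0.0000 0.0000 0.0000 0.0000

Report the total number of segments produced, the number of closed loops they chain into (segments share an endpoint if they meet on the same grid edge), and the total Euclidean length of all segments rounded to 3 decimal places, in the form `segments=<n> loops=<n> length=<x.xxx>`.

cell (0,1): code 0100 → (0.592,2.000)–(1.000,1.555)
cell (0,2): code 1100 → (0.379,3.000)–(0.592,2.000)
cell (0,3): code 1000 → (1.000,3.957)–(0.379,3.000)
cell (1,1): code 0110 → (1.000,1.555)–(2.000,1.155)
cell (1,3): code 1101 → (1.060,4.000)–(1.000,3.957)
cell (1,4): code 1000 → (2.000,4.490)–(1.060,4.000)
cell (2,1): code 0110 → (2.000,1.155)–(3.000,1.455)
cell (2,4): code 1001 → (3.000,4.081)–(2.000,4.490)
cell (3,1): code 0010 → (3.000,1.455)–(3.516,2.000)
cell (3,2): code 0011 → (3.516,2.000)–(3.713,3.000)
cell (3,3): code 0011 → (3.713,3.000)–(3.087,4.000)
cell (3,4): code 0001 → (3.087,4.000)–(3.000,4.081)
total: 12 segments, chained into 1 closed loop(s), length Σ = 10.171207

segments=12 loops=1 length=10.171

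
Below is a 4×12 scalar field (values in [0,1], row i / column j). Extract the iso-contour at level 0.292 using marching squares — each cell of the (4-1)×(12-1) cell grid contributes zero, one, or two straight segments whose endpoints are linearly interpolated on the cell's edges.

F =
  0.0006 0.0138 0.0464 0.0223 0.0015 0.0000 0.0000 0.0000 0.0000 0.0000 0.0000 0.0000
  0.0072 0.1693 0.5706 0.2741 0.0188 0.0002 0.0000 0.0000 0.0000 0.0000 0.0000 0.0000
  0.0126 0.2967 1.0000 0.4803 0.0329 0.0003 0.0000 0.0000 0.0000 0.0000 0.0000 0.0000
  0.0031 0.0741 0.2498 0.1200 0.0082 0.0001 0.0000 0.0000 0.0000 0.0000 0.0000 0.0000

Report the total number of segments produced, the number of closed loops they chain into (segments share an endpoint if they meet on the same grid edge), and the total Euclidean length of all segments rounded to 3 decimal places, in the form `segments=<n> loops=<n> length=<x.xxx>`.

cell (0,1): code 0100 → (0.469,2.000)–(1.000,1.306)
cell (0,2): code 1000 → (1.000,2.940)–(0.469,2.000)
cell (1,0): code 0100 → (1.963,1.000)–(2.000,0.983)
cell (1,1): code 1110 → (1.000,1.306)–(1.963,1.000)
cell (1,2): code 1101 → (1.087,3.000)–(1.000,2.940)
cell (1,3): code 1000 → (2.000,3.421)–(1.087,3.000)
cell (2,0): code 0010 → (2.000,0.983)–(2.021,1.000)
cell (2,1): code 0011 → (2.021,1.000)–(2.944,2.000)
cell (2,2): code 0011 → (2.944,2.000)–(2.523,3.000)
cell (2,3): code 0001 → (2.523,3.000)–(2.000,3.421)
total: 10 segments, chained into 1 closed loop(s), length Σ = 7.259514

segments=10 loops=1 length=7.260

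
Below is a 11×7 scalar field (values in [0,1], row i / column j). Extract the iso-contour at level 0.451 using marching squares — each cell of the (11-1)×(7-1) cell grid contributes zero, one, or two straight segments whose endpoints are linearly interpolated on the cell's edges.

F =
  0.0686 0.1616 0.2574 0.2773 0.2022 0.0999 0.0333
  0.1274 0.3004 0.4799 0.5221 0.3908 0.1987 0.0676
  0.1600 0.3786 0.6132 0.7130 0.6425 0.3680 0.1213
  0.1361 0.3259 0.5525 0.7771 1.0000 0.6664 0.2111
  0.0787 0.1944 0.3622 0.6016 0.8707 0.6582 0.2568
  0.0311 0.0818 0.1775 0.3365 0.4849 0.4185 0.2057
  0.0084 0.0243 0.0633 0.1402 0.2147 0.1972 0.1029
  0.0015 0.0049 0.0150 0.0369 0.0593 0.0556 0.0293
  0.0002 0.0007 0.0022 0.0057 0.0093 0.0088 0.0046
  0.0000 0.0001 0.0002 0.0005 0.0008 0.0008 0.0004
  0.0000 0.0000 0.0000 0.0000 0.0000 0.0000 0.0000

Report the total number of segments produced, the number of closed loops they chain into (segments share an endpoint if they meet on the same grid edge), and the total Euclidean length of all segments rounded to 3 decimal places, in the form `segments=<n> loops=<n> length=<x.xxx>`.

segments=18 loops=1 length=13.145

cell (0,1): code 0100 → (0.870,2.000)–(1.000,1.839)
cell (0,2): code 1100 → (0.710,3.000)–(0.870,2.000)
cell (0,3): code 1000 → (1.000,3.542)–(0.710,3.000)
cell (1,1): code 0110 → (1.000,1.839)–(2.000,1.309)
cell (1,3): code 1101 → (1.239,4.000)–(1.000,3.542)
cell (1,4): code 1000 → (2.000,4.698)–(1.239,4.000)
cell (2,1): code 0110 → (2.000,1.309)–(3.000,1.552)
cell (2,4): code 1101 → (2.278,5.000)–(2.000,4.698)
cell (2,5): code 1000 → (3.000,5.473)–(2.278,5.000)
cell (3,1): code 0010 → (3.000,1.552)–(3.533,2.000)
cell (3,2): code 0111 → (3.533,2.000)–(4.000,2.371)
cell (3,5): code 1001 → (4.000,5.516)–(3.000,5.473)
cell (4,2): code 0010 → (4.000,2.371)–(4.568,3.000)
cell (4,3): code 0111 → (4.568,3.000)–(5.000,3.772)
cell (4,4): code 1011 → (5.000,4.511)–(4.864,5.000)
cell (4,5): code 0001 → (4.864,5.000)–(4.000,5.516)
cell (5,3): code 0010 → (5.000,3.772)–(5.125,4.000)
cell (5,4): code 0001 → (5.125,4.000)–(5.000,4.511)
total: 18 segments, chained into 1 closed loop(s), length Σ = 13.145036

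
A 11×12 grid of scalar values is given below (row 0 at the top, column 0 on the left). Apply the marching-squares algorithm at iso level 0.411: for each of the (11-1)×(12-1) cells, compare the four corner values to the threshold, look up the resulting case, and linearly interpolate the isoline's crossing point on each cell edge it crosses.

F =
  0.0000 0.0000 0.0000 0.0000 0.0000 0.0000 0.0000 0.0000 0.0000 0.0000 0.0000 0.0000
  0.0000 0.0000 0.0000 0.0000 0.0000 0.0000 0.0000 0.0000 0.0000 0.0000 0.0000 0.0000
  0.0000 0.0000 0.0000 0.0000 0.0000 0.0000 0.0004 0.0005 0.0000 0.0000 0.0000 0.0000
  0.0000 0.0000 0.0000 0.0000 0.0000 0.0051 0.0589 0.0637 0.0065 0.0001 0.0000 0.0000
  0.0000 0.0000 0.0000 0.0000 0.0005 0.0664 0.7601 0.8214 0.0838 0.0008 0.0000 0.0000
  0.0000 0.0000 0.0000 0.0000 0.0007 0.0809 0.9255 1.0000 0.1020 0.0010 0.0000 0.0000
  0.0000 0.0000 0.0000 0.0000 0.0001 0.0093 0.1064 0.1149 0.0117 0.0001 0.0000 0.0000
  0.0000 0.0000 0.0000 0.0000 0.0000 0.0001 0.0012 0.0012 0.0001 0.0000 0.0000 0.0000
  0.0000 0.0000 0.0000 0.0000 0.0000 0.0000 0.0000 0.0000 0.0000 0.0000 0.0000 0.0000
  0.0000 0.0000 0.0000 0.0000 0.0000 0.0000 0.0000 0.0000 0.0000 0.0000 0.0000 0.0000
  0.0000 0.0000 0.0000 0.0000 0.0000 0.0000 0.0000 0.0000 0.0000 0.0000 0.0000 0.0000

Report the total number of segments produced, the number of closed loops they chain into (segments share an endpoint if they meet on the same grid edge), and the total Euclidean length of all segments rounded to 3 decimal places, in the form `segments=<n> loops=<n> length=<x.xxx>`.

segments=8 loops=1 length=7.306

cell (3,5): code 0100 → (3.502,6.000)–(4.000,5.497)
cell (3,6): code 1100 → (3.458,7.000)–(3.502,6.000)
cell (3,7): code 1000 → (4.000,7.556)–(3.458,7.000)
cell (4,5): code 0110 → (4.000,5.497)–(5.000,5.391)
cell (4,7): code 1001 → (5.000,7.656)–(4.000,7.556)
cell (5,5): code 0010 → (5.000,5.391)–(5.628,6.000)
cell (5,6): code 0011 → (5.628,6.000)–(5.665,7.000)
cell (5,7): code 0001 → (5.665,7.000)–(5.000,7.656)
total: 8 segments, chained into 1 closed loop(s), length Σ = 7.305955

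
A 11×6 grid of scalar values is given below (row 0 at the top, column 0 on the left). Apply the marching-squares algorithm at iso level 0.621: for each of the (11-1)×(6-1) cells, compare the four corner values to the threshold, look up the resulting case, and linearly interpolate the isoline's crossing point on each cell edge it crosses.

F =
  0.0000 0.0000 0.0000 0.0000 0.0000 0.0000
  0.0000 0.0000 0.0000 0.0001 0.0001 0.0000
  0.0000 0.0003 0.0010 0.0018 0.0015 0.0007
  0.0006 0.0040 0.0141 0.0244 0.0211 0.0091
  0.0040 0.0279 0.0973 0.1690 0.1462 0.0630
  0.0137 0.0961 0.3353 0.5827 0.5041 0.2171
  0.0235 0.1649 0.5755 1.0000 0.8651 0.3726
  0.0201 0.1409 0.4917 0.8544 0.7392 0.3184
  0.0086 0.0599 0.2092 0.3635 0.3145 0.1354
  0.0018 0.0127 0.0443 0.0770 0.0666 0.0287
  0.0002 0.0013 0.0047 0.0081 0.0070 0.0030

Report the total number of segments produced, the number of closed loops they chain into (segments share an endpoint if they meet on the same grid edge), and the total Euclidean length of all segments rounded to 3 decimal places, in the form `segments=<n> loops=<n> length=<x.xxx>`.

cell (5,2): code 0100 → (5.092,3.000)–(6.000,2.107)
cell (5,3): code 1100 → (5.324,4.000)–(5.092,3.000)
cell (5,4): code 1000 → (6.000,4.496)–(5.324,4.000)
cell (6,2): code 0110 → (6.000,2.107)–(7.000,2.356)
cell (6,4): code 1001 → (7.000,4.281)–(6.000,4.496)
cell (7,2): code 0010 → (7.000,2.356)–(7.475,3.000)
cell (7,3): code 0011 → (7.475,3.000)–(7.278,4.000)
cell (7,4): code 0001 → (7.278,4.000)–(7.000,4.281)
total: 8 segments, chained into 1 closed loop(s), length Σ = 7.406687

segments=8 loops=1 length=7.407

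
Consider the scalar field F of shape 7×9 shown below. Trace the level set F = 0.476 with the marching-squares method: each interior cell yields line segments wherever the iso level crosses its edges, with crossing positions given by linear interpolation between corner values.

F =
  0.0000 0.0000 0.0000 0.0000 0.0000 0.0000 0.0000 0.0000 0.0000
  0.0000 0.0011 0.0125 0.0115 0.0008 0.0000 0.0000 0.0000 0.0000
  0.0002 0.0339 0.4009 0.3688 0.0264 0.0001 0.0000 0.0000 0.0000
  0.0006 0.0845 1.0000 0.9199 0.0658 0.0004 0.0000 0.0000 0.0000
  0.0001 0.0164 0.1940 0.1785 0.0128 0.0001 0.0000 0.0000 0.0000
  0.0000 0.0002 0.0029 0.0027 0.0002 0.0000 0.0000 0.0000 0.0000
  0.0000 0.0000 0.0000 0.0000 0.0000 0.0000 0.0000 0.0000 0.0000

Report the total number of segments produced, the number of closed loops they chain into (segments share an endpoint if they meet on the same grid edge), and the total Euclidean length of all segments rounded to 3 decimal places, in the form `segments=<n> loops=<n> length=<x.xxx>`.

cell (2,1): code 0100 → (2.125,2.000)–(3.000,1.428)
cell (2,2): code 1100 → (2.195,3.000)–(2.125,2.000)
cell (2,3): code 1000 → (3.000,3.520)–(2.195,3.000)
cell (3,1): code 0010 → (3.000,1.428)–(3.650,2.000)
cell (3,2): code 0011 → (3.650,2.000)–(3.599,3.000)
cell (3,3): code 0001 → (3.599,3.000)–(3.000,3.520)
total: 6 segments, chained into 1 closed loop(s), length Σ = 5.666606

segments=6 loops=1 length=5.667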